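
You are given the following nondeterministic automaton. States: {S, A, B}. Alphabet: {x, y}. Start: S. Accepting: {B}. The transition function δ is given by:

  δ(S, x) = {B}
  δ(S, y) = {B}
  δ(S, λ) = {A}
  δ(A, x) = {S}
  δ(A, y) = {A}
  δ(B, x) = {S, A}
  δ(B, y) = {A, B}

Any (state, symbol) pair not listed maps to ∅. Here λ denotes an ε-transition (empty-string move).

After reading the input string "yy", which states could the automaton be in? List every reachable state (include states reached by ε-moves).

Start: ε-closure({S}) = {S, A}.
Read 'y': S→{B}, A→{A}; now {A, B}.
Read 'y': A→{A}, B→{A, B}; now {A, B}.

{A, B}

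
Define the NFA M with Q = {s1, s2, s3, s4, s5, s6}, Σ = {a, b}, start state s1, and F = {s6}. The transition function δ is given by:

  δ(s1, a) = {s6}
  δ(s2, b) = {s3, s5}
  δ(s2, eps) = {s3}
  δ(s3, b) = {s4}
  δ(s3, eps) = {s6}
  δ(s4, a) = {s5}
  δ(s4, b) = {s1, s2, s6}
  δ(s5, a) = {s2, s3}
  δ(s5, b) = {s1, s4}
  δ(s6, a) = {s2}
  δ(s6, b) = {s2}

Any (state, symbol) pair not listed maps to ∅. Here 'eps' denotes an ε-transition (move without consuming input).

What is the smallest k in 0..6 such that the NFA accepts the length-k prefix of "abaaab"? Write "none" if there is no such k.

Start in {s1}.
Read 'a': s1→{s6}; now {s6}.
None of the earlier sets intersect F, but {s6} does.

1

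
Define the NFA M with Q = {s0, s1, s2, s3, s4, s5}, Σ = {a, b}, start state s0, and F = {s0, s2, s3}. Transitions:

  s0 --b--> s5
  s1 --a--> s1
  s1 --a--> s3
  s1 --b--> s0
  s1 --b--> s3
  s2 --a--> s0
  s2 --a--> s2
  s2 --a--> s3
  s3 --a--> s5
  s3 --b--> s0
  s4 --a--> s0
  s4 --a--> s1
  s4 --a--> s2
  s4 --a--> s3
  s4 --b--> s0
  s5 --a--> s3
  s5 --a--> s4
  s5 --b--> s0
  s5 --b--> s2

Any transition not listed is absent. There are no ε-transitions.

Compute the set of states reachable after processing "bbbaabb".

{s0, s2, s5}

Start in {s0}.
Read 'b': {s0} → {s5}.
Read 'b': {s5} → {s0, s2}.
Read 'b': {s0, s2} → {s5}.
Read 'a': {s5} → {s3, s4}.
Read 'a': {s3, s4} → {s0, s1, s2, s3, s5}.
Read 'b': {s0, s1, s2, s3, s5} → {s0, s2, s3, s5}.
Read 'b': {s0, s2, s3, s5} → {s0, s2, s5}.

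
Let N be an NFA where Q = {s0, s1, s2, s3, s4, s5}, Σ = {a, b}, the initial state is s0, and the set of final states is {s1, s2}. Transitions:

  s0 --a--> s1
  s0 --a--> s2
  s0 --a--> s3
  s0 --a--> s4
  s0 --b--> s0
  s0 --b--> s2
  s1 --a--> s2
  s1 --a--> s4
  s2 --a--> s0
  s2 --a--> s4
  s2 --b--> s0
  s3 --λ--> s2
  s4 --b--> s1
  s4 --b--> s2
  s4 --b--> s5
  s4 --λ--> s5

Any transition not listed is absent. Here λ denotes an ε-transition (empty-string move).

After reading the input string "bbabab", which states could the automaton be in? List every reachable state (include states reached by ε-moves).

{s0, s1, s2, s5}

Start in {s0}.
Read 'b': s0→{s0, s2}; now {s0, s2}.
Read 'b': s0→{s0, s2}, s2→{s0}; now {s0, s2}.
Read 'a': s0→{s1, s2, s3, s4}, s2→{s0, s4}; union {s0, s1, s2, s3, s4}; ε-closure = {s0, s1, s2, s3, s4, s5}.
Read 'b': s0→{s0, s2}, s1→∅, s2→{s0}, s3→∅, s4→{s1, s2, s5}, s5→∅; now {s0, s1, s2, s5}.
Read 'a': s0→{s1, s2, s3, s4}, s1→{s2, s4}, s2→{s0, s4}, s5→∅; union {s0, s1, s2, s3, s4}; ε-closure = {s0, s1, s2, s3, s4, s5}.
Read 'b': s0→{s0, s2}, s1→∅, s2→{s0}, s3→∅, s4→{s1, s2, s5}, s5→∅; now {s0, s1, s2, s5}.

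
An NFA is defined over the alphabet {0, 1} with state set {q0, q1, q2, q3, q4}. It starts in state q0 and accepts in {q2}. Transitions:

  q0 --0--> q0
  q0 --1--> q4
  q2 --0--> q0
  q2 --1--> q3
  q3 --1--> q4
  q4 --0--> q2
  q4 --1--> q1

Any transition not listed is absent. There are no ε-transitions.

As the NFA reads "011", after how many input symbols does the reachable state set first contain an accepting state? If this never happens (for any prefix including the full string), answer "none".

Start in {q0}.
Read '0': q0→{q0}; now {q0}.
Read '1': q0→{q4}; now {q4}.
Read '1': q4→{q1}; now {q1}.
No reachable set along the way intersects F.

none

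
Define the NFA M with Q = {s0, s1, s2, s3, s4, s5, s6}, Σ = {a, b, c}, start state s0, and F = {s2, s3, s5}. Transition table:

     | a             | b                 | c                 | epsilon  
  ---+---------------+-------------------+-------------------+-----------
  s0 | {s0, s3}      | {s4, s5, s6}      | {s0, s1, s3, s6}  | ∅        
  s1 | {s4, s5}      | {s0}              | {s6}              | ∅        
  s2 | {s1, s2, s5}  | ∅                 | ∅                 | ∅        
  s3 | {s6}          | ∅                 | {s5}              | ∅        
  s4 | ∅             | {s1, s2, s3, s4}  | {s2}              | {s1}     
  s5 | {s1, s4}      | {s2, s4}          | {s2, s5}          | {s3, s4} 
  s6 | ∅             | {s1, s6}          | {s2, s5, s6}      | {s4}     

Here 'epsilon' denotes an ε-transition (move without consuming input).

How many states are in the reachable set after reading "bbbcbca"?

7

Start in {s0}.
Read 'b': s0→{s4, s5, s6}; union {s4, s5, s6}; ε-closure = {s1, s3, s4, s5, s6}.
Read 'b': s1→{s0}, s3→∅, s4→{s1, s2, s3, s4}, s5→{s2, s4}, s6→{s1, s6}; now {s0, s1, s2, s3, s4, s6}.
Read 'b': s0→{s4, s5, s6}, s1→{s0}, s2→∅, s3→∅, s4→{s1, s2, s3, s4}, s6→{s1, s6}; now {s0, s1, s2, s3, s4, s5, s6}.
Read 'c': s0→{s0, s1, s3, s6}, s1→{s6}, s2→∅, s3→{s5}, s4→{s2}, s5→{s2, s5}, s6→{s2, s5, s6}; union {s0, s1, s2, s3, s5, s6}; ε-closure = {s0, s1, s2, s3, s4, s5, s6}.
Read 'b': s0→{s4, s5, s6}, s1→{s0}, s2→∅, s3→∅, s4→{s1, s2, s3, s4}, s5→{s2, s4}, s6→{s1, s6}; now {s0, s1, s2, s3, s4, s5, s6}.
Read 'c': s0→{s0, s1, s3, s6}, s1→{s6}, s2→∅, s3→{s5}, s4→{s2}, s5→{s2, s5}, s6→{s2, s5, s6}; union {s0, s1, s2, s3, s5, s6}; ε-closure = {s0, s1, s2, s3, s4, s5, s6}.
Read 'a': s0→{s0, s3}, s1→{s4, s5}, s2→{s1, s2, s5}, s3→{s6}, s4→∅, s5→{s1, s4}, s6→∅; now {s0, s1, s2, s3, s4, s5, s6}.
That set has 7 states.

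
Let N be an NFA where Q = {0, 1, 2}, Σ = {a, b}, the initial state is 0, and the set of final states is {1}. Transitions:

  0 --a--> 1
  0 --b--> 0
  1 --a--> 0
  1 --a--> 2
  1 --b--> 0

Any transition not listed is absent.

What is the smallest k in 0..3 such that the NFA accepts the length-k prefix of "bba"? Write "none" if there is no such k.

3

Start in {0}.
Read 'b': {0} → {0}.
Read 'b': {0} → {0}.
Read 'a': {0} → {1}.
None of the earlier sets intersect F, but {1} does.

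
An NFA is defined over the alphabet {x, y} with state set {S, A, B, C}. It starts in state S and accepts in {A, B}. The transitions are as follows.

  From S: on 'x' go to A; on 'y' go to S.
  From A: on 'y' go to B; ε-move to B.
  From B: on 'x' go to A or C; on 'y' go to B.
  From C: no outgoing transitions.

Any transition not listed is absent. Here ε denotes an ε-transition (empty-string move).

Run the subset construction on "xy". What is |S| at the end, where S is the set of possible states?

Start in {S}.
Read 'x': S→{A}; union {A}; ε-closure = {A, B}.
Read 'y': A→{B}, B→{B}; now {B}.
That set has 1 state.

1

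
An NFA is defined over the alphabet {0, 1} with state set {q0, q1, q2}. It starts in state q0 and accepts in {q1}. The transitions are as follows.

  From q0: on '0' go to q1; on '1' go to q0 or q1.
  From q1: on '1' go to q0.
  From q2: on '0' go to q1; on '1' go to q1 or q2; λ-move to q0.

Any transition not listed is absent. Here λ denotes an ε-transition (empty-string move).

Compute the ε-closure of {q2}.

{q0, q2}

Begin with {q2}.
ε-move q2 → q0; add q0.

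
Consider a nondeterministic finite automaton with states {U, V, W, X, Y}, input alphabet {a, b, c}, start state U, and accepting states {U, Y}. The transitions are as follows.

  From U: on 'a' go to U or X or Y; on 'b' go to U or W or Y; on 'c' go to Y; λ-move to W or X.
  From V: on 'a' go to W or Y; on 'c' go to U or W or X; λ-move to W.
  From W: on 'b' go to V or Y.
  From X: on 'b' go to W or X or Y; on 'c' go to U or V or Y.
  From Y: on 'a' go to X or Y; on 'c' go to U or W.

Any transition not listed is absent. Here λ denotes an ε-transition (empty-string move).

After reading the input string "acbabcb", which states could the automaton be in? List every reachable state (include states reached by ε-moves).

Start: ε-closure({U}) = {U, W, X}.
Read 'a': U→{U, X, Y}, W→∅, X→∅; union {U, X, Y}; ε-closure = {U, W, X, Y}.
Read 'c': U→{Y}, W→∅, X→{U, V, Y}, Y→{U, W}; union {U, V, W, Y}; ε-closure = {U, V, W, X, Y}.
Read 'b': U→{U, W, Y}, V→∅, W→{V, Y}, X→{W, X, Y}, Y→∅; now {U, V, W, X, Y}.
Read 'a': U→{U, X, Y}, V→{W, Y}, W→∅, X→∅, Y→{X, Y}; now {U, W, X, Y}.
Read 'b': U→{U, W, Y}, W→{V, Y}, X→{W, X, Y}, Y→∅; now {U, V, W, X, Y}.
Read 'c': U→{Y}, V→{U, W, X}, W→∅, X→{U, V, Y}, Y→{U, W}; now {U, V, W, X, Y}.
Read 'b': U→{U, W, Y}, V→∅, W→{V, Y}, X→{W, X, Y}, Y→∅; now {U, V, W, X, Y}.

{U, V, W, X, Y}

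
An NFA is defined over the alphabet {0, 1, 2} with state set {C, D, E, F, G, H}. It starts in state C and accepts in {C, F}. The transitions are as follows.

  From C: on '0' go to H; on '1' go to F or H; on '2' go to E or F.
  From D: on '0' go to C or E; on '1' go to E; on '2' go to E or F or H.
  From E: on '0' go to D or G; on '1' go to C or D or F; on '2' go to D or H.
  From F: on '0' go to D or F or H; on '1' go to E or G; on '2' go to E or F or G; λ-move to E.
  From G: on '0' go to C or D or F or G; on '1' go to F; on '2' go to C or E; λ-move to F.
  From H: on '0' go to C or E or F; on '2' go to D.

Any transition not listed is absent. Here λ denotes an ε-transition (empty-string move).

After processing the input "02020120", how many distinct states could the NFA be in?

6

Start in {C}.
Read '0': C→{H}; now {H}.
Read '2': H→{D}; now {D}.
Read '0': D→{C, E}; now {C, E}.
Read '2': C→{E, F}, E→{D, H}; now {D, E, F, H}.
Read '0': D→{C, E}, E→{D, G}, F→{D, F, H}, H→{C, E, F}; now {C, D, E, F, G, H}.
Read '1': C→{F, H}, D→{E}, E→{C, D, F}, F→{E, G}, G→{F}, H→∅; now {C, D, E, F, G, H}.
Read '2': C→{E, F}, D→{E, F, H}, E→{D, H}, F→{E, F, G}, G→{C, E}, H→{D}; now {C, D, E, F, G, H}.
Read '0': C→{H}, D→{C, E}, E→{D, G}, F→{D, F, H}, G→{C, D, F, G}, H→{C, E, F}; now {C, D, E, F, G, H}.
That set has 6 states.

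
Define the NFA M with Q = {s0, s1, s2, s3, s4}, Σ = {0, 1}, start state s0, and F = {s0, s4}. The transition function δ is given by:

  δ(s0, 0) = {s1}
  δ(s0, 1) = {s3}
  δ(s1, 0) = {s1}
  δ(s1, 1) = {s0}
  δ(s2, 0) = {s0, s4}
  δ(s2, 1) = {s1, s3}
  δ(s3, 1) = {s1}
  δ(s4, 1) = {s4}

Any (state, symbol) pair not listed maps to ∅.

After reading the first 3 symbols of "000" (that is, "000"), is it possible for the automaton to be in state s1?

Yes

Start in {s0}.
Read '0': s0→{s1}; now {s1}.
Read '0': s1→{s1}; now {s1}.
Read '0': s1→{s1}; now {s1}.
State s1 is in {s1}.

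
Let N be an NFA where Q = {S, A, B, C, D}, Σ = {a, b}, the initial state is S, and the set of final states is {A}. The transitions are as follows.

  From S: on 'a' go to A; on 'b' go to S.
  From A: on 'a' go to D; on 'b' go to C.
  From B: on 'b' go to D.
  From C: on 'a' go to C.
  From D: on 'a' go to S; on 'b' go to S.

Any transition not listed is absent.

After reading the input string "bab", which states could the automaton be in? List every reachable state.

Start in {S}.
Read 'b': S→{S}; now {S}.
Read 'a': S→{A}; now {A}.
Read 'b': A→{C}; now {C}.

{C}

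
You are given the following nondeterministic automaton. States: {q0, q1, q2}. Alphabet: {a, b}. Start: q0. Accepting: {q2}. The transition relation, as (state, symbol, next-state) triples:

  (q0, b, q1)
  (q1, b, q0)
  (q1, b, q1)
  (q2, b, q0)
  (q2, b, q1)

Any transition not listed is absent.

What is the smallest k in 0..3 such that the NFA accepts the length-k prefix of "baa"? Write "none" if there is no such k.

none

Start in {q0}.
Read 'b': q0→{q1}; now {q1}.
Read 'a': q1→∅; now ∅.
The set is empty and remains empty for the remaining 1 symbol.
No reachable set along the way intersects F.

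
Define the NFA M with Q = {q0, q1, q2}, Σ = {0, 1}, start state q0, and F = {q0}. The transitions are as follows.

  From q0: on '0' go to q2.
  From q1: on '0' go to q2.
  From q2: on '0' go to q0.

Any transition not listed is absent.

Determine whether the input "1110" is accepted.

No

Start in {q0}.
Read '1': {q0} → ∅.
The set is empty and remains empty for the remaining 3 symbols.
The final set ∅ contains no accepting state.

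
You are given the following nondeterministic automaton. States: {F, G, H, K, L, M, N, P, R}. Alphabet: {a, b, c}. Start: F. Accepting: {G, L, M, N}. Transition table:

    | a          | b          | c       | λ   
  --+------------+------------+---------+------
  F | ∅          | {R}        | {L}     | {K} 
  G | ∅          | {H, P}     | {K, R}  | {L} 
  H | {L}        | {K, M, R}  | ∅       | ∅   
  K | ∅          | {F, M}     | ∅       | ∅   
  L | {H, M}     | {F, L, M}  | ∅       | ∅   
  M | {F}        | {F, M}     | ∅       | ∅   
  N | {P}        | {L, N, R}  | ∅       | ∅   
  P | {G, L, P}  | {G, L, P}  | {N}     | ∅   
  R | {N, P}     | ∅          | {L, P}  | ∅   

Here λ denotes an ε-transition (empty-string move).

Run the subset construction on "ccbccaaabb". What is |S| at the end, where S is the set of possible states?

0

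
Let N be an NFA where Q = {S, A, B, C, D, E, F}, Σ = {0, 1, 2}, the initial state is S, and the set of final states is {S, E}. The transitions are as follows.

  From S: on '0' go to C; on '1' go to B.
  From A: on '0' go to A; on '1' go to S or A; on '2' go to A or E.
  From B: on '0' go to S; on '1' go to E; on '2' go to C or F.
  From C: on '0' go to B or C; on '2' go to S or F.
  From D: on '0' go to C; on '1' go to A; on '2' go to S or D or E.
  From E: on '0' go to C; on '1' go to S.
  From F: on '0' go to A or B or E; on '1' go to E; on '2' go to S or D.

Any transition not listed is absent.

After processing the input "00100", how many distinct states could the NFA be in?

2

Start in {S}.
Read '0': S→{C}; now {C}.
Read '0': C→{B, C}; now {B, C}.
Read '1': B→{E}, C→∅; now {E}.
Read '0': E→{C}; now {C}.
Read '0': C→{B, C}; now {B, C}.
That set has 2 states.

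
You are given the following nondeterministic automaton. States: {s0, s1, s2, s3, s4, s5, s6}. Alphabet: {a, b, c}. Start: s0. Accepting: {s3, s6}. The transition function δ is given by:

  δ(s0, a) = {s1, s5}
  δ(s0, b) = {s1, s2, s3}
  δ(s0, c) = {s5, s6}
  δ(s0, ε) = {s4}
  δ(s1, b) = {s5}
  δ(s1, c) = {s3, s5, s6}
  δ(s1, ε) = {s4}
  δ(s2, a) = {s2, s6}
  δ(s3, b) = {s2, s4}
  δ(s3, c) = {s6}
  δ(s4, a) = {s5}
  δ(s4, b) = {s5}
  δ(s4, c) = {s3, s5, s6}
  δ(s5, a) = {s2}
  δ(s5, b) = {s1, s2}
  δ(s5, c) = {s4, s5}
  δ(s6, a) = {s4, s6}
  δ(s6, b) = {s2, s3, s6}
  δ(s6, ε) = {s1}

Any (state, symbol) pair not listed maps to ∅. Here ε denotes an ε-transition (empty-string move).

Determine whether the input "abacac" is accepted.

Yes

Start: ε-closure({s0}) = {s0, s4}.
Read 'a': s0→{s1, s5}, s4→{s5}; union {s1, s5}; ε-closure = {s1, s4, s5}.
Read 'b': s1→{s5}, s4→{s5}, s5→{s1, s2}; union {s1, s2, s5}; ε-closure = {s1, s2, s4, s5}.
Read 'a': s1→∅, s2→{s2, s6}, s4→{s5}, s5→{s2}; union {s2, s5, s6}; ε-closure = {s1, s2, s4, s5, s6}.
Read 'c': s1→{s3, s5, s6}, s2→∅, s4→{s3, s5, s6}, s5→{s4, s5}, s6→∅; union {s3, s4, s5, s6}; ε-closure = {s1, s3, s4, s5, s6}.
Read 'a': s1→∅, s3→∅, s4→{s5}, s5→{s2}, s6→{s4, s6}; union {s2, s4, s5, s6}; ε-closure = {s1, s2, s4, s5, s6}.
Read 'c': s1→{s3, s5, s6}, s2→∅, s4→{s3, s5, s6}, s5→{s4, s5}, s6→∅; union {s3, s4, s5, s6}; ε-closure = {s1, s3, s4, s5, s6}.
The final set {s1, s3, s4, s5, s6} contains the accepting states s3, s6.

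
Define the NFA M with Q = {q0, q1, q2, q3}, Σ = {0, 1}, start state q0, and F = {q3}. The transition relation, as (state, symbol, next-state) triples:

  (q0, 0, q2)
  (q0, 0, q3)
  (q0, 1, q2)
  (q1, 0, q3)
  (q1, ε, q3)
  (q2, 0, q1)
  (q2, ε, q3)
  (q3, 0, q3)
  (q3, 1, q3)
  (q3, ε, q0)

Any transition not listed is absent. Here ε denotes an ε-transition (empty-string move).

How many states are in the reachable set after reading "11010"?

4

Start in {q0}.
Read '1': {q0} → {q0, q2, q3}.
Read '1': {q0, q2, q3} → {q0, q2, q3}.
Read '0': {q0, q2, q3} → {q0, q1, q2, q3}.
Read '1': {q0, q1, q2, q3} → {q0, q2, q3}.
Read '0': {q0, q2, q3} → {q0, q1, q2, q3}.
That set has 4 states.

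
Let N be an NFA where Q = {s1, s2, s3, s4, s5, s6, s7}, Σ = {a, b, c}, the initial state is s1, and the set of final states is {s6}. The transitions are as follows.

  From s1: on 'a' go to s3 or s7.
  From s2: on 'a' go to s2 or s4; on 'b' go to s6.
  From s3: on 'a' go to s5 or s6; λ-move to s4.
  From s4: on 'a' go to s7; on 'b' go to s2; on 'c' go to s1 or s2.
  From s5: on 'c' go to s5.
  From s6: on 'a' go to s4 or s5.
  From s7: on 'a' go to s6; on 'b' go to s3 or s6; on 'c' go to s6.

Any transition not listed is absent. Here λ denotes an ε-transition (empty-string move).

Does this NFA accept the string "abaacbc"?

Start in {s1}.
Read 'a': s1→{s3, s7}; union {s3, s7}; ε-closure = {s3, s4, s7}.
Read 'b': s3→∅, s4→{s2}, s7→{s3, s6}; union {s2, s3, s6}; ε-closure = {s2, s3, s4, s6}.
Read 'a': s2→{s2, s4}, s3→{s5, s6}, s4→{s7}, s6→{s4, s5}; now {s2, s4, s5, s6, s7}.
Read 'a': s2→{s2, s4}, s4→{s7}, s5→∅, s6→{s4, s5}, s7→{s6}; now {s2, s4, s5, s6, s7}.
Read 'c': s2→∅, s4→{s1, s2}, s5→{s5}, s6→∅, s7→{s6}; now {s1, s2, s5, s6}.
Read 'b': s1→∅, s2→{s6}, s5→∅, s6→∅; now {s6}.
Read 'c': s6→∅; now ∅.
The final set ∅ contains no accepting state.

No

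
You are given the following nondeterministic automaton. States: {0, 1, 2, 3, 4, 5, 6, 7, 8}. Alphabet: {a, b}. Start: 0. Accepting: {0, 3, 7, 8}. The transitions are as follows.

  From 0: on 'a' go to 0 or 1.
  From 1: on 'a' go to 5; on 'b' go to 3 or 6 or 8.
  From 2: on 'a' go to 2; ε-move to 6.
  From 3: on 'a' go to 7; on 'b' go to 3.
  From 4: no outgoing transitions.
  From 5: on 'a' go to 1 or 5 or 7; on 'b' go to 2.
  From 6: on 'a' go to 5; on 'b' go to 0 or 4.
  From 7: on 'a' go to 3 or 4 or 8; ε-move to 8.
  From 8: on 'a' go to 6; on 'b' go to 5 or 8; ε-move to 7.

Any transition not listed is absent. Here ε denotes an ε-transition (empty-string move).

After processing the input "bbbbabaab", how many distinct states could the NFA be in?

0

Start in {0}.
Read 'b': 0→∅; now ∅.
The set is empty and remains empty for the remaining 8 symbols.
That set has 0 states.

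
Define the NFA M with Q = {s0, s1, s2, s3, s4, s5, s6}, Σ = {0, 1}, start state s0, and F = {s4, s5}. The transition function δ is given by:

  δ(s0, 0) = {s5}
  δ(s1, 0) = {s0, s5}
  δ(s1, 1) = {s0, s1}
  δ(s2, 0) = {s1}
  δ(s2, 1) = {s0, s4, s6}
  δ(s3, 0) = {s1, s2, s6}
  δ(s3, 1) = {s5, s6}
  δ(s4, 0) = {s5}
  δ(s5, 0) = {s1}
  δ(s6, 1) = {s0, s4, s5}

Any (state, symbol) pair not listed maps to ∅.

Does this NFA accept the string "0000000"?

Yes

Start in {s0}.
Read '0': s0→{s5}; now {s5}.
Read '0': s5→{s1}; now {s1}.
Read '0': s1→{s0, s5}; now {s0, s5}.
Read '0': s0→{s5}, s5→{s1}; now {s1, s5}.
Read '0': s1→{s0, s5}, s5→{s1}; now {s0, s1, s5}.
Read '0': s0→{s5}, s1→{s0, s5}, s5→{s1}; now {s0, s1, s5}.
Read '0': s0→{s5}, s1→{s0, s5}, s5→{s1}; now {s0, s1, s5}.
The final set {s0, s1, s5} contains the accepting state s5.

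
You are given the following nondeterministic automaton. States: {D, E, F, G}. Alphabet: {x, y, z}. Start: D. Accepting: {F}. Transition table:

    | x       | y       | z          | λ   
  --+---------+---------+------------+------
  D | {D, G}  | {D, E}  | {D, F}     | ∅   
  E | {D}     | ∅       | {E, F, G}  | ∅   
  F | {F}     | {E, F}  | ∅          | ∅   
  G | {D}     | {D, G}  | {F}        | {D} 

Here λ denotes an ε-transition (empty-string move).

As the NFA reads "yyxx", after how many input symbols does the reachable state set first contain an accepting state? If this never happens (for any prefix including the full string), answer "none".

none

Start in {D}.
Read 'y': D→{D, E}; now {D, E}.
Read 'y': D→{D, E}, E→∅; now {D, E}.
Read 'x': D→{D, G}, E→{D}; now {D, G}.
Read 'x': D→{D, G}, G→{D}; now {D, G}.
No reachable set along the way intersects F.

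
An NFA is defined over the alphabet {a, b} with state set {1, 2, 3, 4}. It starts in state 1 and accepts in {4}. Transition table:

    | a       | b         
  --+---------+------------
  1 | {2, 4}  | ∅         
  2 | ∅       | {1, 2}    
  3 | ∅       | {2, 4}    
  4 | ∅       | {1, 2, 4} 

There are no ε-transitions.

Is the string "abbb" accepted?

Start in {1}.
Read 'a': 1→{2, 4}; now {2, 4}.
Read 'b': 2→{1, 2}, 4→{1, 2, 4}; now {1, 2, 4}.
Read 'b': 1→∅, 2→{1, 2}, 4→{1, 2, 4}; now {1, 2, 4}.
Read 'b': 1→∅, 2→{1, 2}, 4→{1, 2, 4}; now {1, 2, 4}.
The final set {1, 2, 4} contains the accepting state 4.

Yes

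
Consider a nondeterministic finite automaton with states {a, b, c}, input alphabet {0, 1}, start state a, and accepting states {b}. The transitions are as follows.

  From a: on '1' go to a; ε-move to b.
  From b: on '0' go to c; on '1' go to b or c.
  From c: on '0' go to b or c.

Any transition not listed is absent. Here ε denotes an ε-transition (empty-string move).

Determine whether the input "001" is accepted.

Yes

Start: ε-closure({a}) = {a, b}.
Read '0': a→∅, b→{c}; now {c}.
Read '0': c→{b, c}; now {b, c}.
Read '1': b→{b, c}, c→∅; now {b, c}.
The final set {b, c} contains the accepting state b.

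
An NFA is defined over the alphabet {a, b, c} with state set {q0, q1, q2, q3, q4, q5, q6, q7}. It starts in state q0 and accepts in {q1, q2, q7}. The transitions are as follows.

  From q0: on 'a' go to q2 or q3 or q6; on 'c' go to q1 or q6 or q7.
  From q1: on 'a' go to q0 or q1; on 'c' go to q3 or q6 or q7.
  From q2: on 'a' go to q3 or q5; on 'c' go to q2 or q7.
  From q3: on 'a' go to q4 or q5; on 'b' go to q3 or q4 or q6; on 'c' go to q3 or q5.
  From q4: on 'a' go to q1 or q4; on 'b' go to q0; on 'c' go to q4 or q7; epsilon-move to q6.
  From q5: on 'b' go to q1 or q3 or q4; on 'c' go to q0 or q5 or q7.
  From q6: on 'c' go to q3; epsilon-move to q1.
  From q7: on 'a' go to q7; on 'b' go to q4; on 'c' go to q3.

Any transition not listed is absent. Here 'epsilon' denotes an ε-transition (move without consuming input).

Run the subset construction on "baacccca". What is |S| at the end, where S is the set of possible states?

Start in {q0}.
Read 'b': q0→∅; now ∅.
The set is empty and remains empty for the remaining 7 symbols.
That set has 0 states.

0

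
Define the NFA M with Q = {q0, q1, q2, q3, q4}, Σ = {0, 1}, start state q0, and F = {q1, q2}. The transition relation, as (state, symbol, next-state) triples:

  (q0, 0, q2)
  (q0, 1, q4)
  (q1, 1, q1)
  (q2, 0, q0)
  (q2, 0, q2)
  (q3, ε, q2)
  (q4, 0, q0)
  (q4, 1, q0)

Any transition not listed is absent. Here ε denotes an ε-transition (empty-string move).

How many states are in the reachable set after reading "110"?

1

Start in {q0}.
Read '1': {q0} → {q4}.
Read '1': {q4} → {q0}.
Read '0': {q0} → {q2}.
That set has 1 state.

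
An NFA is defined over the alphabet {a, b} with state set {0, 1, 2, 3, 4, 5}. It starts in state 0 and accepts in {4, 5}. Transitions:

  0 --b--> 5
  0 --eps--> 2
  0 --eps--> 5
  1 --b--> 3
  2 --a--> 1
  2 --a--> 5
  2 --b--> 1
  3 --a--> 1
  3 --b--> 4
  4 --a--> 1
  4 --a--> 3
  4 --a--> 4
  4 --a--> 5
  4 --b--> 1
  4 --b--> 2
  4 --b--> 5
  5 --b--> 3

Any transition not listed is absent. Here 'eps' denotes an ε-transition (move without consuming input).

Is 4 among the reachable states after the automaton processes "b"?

No

Start: ε-closure({0}) = {0, 2, 5}.
Read 'b': {0, 2, 5} → {1, 3, 5}.
State 4 is not in {1, 3, 5}.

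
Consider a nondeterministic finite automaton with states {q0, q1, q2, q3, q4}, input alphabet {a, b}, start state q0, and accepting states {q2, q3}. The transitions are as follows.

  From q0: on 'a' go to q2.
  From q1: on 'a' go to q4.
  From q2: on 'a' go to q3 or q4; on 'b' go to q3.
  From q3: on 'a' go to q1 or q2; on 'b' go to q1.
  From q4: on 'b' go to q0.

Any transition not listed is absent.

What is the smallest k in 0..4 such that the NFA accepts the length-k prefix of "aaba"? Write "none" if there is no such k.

1

Start in {q0}.
Read 'a': q0→{q2}; now {q2}.
None of the earlier sets intersect F, but {q2} does.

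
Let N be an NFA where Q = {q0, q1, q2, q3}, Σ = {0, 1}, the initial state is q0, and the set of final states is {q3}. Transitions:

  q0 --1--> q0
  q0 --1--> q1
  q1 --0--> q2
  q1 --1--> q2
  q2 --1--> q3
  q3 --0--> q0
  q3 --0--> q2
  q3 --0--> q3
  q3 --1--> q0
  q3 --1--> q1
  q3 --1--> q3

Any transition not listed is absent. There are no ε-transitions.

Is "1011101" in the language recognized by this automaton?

Start in {q0}.
Read '1': q0→{q0, q1}; now {q0, q1}.
Read '0': q0→∅, q1→{q2}; now {q2}.
Read '1': q2→{q3}; now {q3}.
Read '1': q3→{q0, q1, q3}; now {q0, q1, q3}.
Read '1': q0→{q0, q1}, q1→{q2}, q3→{q0, q1, q3}; now {q0, q1, q2, q3}.
Read '0': q0→∅, q1→{q2}, q2→∅, q3→{q0, q2, q3}; now {q0, q2, q3}.
Read '1': q0→{q0, q1}, q2→{q3}, q3→{q0, q1, q3}; now {q0, q1, q3}.
The final set {q0, q1, q3} contains the accepting state q3.

Yes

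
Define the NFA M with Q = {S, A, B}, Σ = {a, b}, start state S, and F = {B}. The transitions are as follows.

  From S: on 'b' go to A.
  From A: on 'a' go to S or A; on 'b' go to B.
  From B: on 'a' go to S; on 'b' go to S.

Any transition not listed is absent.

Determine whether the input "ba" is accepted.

No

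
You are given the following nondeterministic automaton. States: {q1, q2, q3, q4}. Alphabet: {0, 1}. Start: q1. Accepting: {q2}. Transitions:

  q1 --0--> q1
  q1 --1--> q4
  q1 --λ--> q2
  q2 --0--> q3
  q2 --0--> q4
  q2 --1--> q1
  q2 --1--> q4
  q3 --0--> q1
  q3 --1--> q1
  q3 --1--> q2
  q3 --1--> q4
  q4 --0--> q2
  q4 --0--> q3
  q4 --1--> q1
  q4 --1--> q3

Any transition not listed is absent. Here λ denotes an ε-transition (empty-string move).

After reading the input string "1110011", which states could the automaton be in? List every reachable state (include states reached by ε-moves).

Start: ε-closure({q1}) = {q1, q2}.
Read '1': {q1, q2} → {q1, q2, q4}.
Read '1': {q1, q2, q4} → {q1, q2, q3, q4}.
Read '1': {q1, q2, q3, q4} → {q1, q2, q3, q4}.
Read '0': {q1, q2, q3, q4} → {q1, q2, q3, q4}.
Read '0': {q1, q2, q3, q4} → {q1, q2, q3, q4}.
Read '1': {q1, q2, q3, q4} → {q1, q2, q3, q4}.
Read '1': {q1, q2, q3, q4} → {q1, q2, q3, q4}.

{q1, q2, q3, q4}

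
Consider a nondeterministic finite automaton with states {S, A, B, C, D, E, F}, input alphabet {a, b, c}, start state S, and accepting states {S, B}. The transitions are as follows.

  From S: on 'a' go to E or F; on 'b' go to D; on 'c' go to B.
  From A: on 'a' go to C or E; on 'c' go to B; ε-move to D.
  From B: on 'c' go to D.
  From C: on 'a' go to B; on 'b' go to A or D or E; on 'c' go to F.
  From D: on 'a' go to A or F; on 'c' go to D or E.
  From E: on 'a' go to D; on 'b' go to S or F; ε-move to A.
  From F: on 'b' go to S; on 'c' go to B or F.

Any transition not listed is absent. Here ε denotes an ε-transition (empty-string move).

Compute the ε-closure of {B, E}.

{A, B, D, E}

Begin with {B, E}.
ε-move E → A; add A.
ε-move A → D; add D.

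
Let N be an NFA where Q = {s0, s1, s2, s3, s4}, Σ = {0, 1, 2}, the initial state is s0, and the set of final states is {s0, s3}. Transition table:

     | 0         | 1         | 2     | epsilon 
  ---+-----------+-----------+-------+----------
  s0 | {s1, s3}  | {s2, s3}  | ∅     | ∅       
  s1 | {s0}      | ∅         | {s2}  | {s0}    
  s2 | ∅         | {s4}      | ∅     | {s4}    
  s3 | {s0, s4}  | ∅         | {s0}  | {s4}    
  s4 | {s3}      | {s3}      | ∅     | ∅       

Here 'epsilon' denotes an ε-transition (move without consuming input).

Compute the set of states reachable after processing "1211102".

{s0}

Start in {s0}.
Read '1': s0→{s2, s3}; union {s2, s3}; ε-closure = {s2, s3, s4}.
Read '2': s2→∅, s3→{s0}, s4→∅; now {s0}.
Read '1': s0→{s2, s3}; union {s2, s3}; ε-closure = {s2, s3, s4}.
Read '1': s2→{s4}, s3→∅, s4→{s3}; now {s3, s4}.
Read '1': s3→∅, s4→{s3}; union {s3}; ε-closure = {s3, s4}.
Read '0': s3→{s0, s4}, s4→{s3}; now {s0, s3, s4}.
Read '2': s0→∅, s3→{s0}, s4→∅; now {s0}.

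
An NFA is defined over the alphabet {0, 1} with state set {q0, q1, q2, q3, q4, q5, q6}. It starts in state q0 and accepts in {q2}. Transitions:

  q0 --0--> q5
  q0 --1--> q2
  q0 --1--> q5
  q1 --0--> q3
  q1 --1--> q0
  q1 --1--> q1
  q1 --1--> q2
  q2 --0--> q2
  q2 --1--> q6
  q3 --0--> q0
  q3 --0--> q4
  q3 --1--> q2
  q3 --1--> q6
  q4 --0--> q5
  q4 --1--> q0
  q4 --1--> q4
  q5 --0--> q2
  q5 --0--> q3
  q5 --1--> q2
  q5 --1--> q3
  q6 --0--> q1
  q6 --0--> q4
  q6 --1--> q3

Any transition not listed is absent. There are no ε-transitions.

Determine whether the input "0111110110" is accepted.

Yes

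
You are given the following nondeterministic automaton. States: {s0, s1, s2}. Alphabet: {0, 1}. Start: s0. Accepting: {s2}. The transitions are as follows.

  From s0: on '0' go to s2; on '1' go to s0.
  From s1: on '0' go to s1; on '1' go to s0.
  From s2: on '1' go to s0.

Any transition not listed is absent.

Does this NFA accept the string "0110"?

Start in {s0}.
Read '0': s0→{s2}; now {s2}.
Read '1': s2→{s0}; now {s0}.
Read '1': s0→{s0}; now {s0}.
Read '0': s0→{s2}; now {s2}.
The final set {s2} contains the accepting state s2.

Yes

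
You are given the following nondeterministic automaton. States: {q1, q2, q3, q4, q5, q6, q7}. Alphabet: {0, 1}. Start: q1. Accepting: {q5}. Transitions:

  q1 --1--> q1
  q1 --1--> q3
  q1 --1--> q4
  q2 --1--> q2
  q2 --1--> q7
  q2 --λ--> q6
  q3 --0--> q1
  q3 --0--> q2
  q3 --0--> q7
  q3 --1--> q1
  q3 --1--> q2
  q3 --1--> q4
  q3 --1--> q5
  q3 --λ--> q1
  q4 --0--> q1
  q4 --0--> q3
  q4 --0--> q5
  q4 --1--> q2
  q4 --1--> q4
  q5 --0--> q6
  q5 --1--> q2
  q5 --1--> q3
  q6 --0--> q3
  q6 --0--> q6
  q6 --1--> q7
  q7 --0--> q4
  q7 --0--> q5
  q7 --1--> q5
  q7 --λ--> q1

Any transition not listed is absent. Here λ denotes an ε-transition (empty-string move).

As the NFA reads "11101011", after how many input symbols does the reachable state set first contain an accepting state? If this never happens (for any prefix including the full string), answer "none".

2

Start in {q1}.
Read '1': {q1} → {q1, q3, q4}.
Read '1': {q1, q3, q4} → {q1, q2, q3, q4, q5, q6}.
None of the earlier sets intersect F, but {q1, q2, q3, q4, q5, q6} does.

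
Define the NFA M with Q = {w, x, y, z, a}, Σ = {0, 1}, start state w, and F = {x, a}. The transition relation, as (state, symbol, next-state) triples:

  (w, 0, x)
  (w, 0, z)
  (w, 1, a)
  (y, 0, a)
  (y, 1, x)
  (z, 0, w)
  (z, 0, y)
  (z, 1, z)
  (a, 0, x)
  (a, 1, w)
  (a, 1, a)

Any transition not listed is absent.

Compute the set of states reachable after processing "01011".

{w, a}

Start in {w}.
Read '0': w→{x, z}; now {x, z}.
Read '1': x→∅, z→{z}; now {z}.
Read '0': z→{w, y}; now {w, y}.
Read '1': w→{a}, y→{x}; now {x, a}.
Read '1': x→∅, a→{w, a}; now {w, a}.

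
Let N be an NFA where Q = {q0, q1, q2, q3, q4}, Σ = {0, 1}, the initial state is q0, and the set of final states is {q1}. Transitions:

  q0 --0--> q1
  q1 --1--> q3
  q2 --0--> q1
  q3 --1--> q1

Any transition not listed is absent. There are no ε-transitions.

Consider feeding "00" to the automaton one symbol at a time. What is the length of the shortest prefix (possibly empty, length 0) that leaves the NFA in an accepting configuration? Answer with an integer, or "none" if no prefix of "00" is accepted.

1

Start in {q0}.
Read '0': q0→{q1}; now {q1}.
None of the earlier sets intersect F, but {q1} does.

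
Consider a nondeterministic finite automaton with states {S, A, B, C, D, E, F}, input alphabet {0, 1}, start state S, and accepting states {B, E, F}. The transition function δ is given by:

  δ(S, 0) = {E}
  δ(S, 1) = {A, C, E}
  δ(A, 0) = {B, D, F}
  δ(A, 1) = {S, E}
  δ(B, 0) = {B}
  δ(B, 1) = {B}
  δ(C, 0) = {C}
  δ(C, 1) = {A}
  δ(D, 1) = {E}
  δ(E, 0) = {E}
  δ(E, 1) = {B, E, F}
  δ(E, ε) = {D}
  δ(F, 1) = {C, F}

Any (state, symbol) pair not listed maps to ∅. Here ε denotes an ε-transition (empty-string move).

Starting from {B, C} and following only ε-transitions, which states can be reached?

Begin with {B, C}.
No ε-moves leave this set, so the closure equals the set itself.

{B, C}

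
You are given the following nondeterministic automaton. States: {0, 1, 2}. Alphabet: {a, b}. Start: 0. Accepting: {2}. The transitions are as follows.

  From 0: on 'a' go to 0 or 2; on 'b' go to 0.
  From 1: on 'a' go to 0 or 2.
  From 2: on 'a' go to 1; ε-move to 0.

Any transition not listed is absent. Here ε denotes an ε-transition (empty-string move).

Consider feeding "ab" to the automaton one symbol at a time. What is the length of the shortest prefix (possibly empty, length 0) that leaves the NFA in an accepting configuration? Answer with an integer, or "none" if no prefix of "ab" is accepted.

1

Start in {0}.
Read 'a': 0→{0, 2}; now {0, 2}.
None of the earlier sets intersect F, but {0, 2} does.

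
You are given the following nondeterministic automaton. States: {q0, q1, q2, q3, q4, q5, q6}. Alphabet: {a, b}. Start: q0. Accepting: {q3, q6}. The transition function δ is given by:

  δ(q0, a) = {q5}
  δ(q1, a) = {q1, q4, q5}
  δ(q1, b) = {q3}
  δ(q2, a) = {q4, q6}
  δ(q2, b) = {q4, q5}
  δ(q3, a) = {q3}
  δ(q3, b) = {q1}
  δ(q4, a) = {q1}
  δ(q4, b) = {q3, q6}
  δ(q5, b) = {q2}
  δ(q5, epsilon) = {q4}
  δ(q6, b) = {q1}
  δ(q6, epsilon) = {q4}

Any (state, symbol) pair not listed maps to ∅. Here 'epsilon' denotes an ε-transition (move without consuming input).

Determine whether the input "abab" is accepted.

Yes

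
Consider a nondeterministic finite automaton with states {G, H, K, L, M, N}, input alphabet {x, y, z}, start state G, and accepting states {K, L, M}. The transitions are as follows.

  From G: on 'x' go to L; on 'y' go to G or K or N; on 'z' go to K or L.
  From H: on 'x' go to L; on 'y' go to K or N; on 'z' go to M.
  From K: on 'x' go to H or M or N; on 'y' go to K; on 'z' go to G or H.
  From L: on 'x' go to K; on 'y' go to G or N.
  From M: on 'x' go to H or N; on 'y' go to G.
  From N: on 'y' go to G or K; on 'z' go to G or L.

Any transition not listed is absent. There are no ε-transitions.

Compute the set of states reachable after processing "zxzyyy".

{G, K, N}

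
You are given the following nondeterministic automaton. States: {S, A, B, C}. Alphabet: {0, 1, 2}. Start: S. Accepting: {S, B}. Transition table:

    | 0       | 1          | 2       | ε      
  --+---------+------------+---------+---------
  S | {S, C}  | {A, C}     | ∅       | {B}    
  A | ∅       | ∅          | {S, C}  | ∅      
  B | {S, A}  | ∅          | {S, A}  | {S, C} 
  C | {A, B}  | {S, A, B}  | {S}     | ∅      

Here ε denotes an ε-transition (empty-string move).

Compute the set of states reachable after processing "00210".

{S, A, B, C}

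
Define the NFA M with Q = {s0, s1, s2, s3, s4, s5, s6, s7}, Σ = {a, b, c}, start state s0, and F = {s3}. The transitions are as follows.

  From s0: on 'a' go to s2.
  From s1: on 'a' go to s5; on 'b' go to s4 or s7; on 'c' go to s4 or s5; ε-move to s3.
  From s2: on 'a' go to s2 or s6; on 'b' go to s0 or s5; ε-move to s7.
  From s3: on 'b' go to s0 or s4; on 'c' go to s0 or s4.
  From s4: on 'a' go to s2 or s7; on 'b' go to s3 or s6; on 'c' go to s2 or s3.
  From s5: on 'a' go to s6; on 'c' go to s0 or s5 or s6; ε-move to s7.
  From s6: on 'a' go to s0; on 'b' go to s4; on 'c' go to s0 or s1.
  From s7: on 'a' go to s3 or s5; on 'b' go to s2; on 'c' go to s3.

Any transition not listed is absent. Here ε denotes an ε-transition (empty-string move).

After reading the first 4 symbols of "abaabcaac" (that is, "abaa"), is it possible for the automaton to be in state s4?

Start in {s0}.
Read 'a': s0→{s2}; union {s2}; ε-closure = {s2, s7}.
Read 'b': s2→{s0, s5}, s7→{s2}; union {s0, s2, s5}; ε-closure = {s0, s2, s5, s7}.
Read 'a': s0→{s2}, s2→{s2, s6}, s5→{s6}, s7→{s3, s5}; union {s2, s3, s5, s6}; ε-closure = {s2, s3, s5, s6, s7}.
Read 'a': s2→{s2, s6}, s3→∅, s5→{s6}, s6→{s0}, s7→{s3, s5}; union {s0, s2, s3, s5, s6}; ε-closure = {s0, s2, s3, s5, s6, s7}.
State s4 is not in {s0, s2, s3, s5, s6, s7}.

No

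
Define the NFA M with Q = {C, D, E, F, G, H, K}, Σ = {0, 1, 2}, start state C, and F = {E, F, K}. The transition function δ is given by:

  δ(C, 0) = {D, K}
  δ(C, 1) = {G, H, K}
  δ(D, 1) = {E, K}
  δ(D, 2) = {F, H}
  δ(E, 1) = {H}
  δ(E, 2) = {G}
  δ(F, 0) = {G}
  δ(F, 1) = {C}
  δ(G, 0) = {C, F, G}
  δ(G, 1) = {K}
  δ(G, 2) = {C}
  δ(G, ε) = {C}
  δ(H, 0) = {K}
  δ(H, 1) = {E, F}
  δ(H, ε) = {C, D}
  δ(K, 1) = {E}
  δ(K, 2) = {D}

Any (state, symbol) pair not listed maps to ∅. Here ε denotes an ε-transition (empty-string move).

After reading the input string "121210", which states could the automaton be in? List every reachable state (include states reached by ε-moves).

{C, D, F, G, K}

Start in {C}.
Read '1': C→{G, H, K}; union {G, H, K}; ε-closure = {C, D, G, H, K}.
Read '2': C→∅, D→{F, H}, G→{C}, H→∅, K→{D}; now {C, D, F, H}.
Read '1': C→{G, H, K}, D→{E, K}, F→{C}, H→{E, F}; union {C, E, F, G, H, K}; ε-closure = {C, D, E, F, G, H, K}.
Read '2': C→∅, D→{F, H}, E→{G}, F→∅, G→{C}, H→∅, K→{D}; now {C, D, F, G, H}.
Read '1': C→{G, H, K}, D→{E, K}, F→{C}, G→{K}, H→{E, F}; union {C, E, F, G, H, K}; ε-closure = {C, D, E, F, G, H, K}.
Read '0': C→{D, K}, D→∅, E→∅, F→{G}, G→{C, F, G}, H→{K}, K→∅; now {C, D, F, G, K}.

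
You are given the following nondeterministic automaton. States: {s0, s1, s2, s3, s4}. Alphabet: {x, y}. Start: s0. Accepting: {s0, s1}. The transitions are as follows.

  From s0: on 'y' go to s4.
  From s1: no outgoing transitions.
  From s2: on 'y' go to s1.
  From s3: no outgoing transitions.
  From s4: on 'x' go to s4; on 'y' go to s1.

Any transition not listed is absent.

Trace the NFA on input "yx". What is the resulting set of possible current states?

Start in {s0}.
Read 'y': {s0} → {s4}.
Read 'x': {s4} → {s4}.

{s4}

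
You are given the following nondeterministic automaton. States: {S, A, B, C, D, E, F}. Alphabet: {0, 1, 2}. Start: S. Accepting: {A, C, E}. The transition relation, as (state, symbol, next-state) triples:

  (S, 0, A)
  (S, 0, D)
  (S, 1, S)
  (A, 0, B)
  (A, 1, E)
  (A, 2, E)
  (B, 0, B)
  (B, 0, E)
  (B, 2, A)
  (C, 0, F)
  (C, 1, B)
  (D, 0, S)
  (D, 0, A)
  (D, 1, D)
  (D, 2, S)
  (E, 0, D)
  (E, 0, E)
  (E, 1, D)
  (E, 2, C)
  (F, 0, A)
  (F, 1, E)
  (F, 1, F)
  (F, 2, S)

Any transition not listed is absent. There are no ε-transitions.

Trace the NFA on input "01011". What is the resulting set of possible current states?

Start in {S}.
Read '0': S→{A, D}; now {A, D}.
Read '1': A→{E}, D→{D}; now {D, E}.
Read '0': D→{S, A}, E→{D, E}; now {S, A, D, E}.
Read '1': S→{S}, A→{E}, D→{D}, E→{D}; now {S, D, E}.
Read '1': S→{S}, D→{D}, E→{D}; now {S, D}.

{S, D}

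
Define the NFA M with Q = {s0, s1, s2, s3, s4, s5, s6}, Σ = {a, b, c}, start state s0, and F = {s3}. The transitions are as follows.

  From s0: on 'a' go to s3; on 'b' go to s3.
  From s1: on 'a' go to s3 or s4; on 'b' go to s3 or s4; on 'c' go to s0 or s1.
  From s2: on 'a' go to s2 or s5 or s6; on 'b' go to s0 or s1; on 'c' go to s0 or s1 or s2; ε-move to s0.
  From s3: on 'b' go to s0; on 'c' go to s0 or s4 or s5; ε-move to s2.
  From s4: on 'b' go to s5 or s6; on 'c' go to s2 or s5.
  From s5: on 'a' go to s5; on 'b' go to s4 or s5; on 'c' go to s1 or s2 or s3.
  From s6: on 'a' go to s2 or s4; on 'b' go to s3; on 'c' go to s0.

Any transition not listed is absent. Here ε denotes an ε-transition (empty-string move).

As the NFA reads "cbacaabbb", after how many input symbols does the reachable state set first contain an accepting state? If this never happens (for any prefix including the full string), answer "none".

Start in {s0}.
Read 'c': {s0} → ∅.
The set is empty and remains empty for the remaining 8 symbols.
No reachable set along the way intersects F.

none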